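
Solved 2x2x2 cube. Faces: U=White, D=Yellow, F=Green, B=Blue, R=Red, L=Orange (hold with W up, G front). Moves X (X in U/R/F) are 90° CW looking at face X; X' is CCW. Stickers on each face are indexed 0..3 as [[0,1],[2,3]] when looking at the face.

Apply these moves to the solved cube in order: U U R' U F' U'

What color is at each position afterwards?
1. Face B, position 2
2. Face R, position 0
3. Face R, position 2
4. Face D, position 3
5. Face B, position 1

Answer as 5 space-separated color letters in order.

After move 1 (U): U=WWWW F=RRGG R=BBRR B=OOBB L=GGOO
After move 2 (U): U=WWWW F=BBGG R=OORR B=GGBB L=RROO
After move 3 (R'): R=OROR U=WBWG F=BWGW D=YBYG B=YGYB
After move 4 (U): U=WWGB F=ORGW R=YGOR B=RRYB L=BWOO
After move 5 (F'): F=RWOG U=WWYO R=BGYR D=WOYG L=BBOG
After move 6 (U'): U=WOWY F=BBOG R=RWYR B=BGYB L=RROG
Query 1: B[2] = Y
Query 2: R[0] = R
Query 3: R[2] = Y
Query 4: D[3] = G
Query 5: B[1] = G

Answer: Y R Y G G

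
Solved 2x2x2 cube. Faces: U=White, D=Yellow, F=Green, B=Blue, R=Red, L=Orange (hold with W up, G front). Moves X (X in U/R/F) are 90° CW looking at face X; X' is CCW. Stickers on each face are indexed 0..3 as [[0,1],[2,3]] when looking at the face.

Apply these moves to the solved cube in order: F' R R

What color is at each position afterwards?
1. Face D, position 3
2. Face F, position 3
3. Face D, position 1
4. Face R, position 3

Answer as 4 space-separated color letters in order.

After move 1 (F'): F=GGGG U=WWRR R=YRYR D=OOYY L=OWOW
After move 2 (R): R=YYRR U=WGRG F=GOGY D=OBYB B=RBWB
After move 3 (R): R=RYRY U=WORY F=GBGB D=OWYR B=GBGB
Query 1: D[3] = R
Query 2: F[3] = B
Query 3: D[1] = W
Query 4: R[3] = Y

Answer: R B W Y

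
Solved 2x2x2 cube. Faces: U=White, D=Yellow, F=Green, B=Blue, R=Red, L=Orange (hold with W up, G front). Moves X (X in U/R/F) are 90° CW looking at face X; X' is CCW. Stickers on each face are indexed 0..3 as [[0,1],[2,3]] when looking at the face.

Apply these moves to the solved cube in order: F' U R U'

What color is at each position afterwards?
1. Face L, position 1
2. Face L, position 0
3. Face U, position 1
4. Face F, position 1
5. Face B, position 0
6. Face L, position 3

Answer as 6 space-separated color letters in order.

After move 1 (F'): F=GGGG U=WWRR R=YRYR D=OOYY L=OWOW
After move 2 (U): U=RWRW F=YRGG R=BBYR B=OWBB L=GGOW
After move 3 (R): R=YBRB U=RRRG F=YOGY D=OBYO B=WWWB
After move 4 (U'): U=RGRR F=GGGY R=YORB B=YBWB L=WWOW
Query 1: L[1] = W
Query 2: L[0] = W
Query 3: U[1] = G
Query 4: F[1] = G
Query 5: B[0] = Y
Query 6: L[3] = W

Answer: W W G G Y W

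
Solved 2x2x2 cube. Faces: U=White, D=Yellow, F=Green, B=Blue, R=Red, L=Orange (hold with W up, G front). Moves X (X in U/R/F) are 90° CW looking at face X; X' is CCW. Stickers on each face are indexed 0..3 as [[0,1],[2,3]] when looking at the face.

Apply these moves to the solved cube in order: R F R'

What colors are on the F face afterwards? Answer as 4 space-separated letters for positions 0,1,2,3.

After move 1 (R): R=RRRR U=WGWG F=GYGY D=YBYB B=WBWB
After move 2 (F): F=GGYY U=WGOO R=WRGR D=RRYB L=OYOB
After move 3 (R'): R=RRWG U=WWOW F=GGYO D=RGYY B=BBRB
Query: F face = GGYO

Answer: G G Y O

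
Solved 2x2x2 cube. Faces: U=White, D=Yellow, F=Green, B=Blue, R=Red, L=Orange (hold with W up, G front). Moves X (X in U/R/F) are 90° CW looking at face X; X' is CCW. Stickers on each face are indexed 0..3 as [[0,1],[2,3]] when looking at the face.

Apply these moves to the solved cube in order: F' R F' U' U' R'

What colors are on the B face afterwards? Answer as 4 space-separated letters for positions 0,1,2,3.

Answer: B Y W B

Derivation:
After move 1 (F'): F=GGGG U=WWRR R=YRYR D=OOYY L=OWOW
After move 2 (R): R=YYRR U=WGRG F=GOGY D=OBYB B=RBWB
After move 3 (F'): F=OYGG U=WGYR R=BYOR D=WWYB L=OGOR
After move 4 (U'): U=GRWY F=OGGG R=OYOR B=BYWB L=RBOR
After move 5 (U'): U=RYGW F=RBGG R=OGOR B=OYWB L=BYOR
After move 6 (R'): R=GROO U=RWGO F=RYGW D=WBYG B=BYWB
Query: B face = BYWB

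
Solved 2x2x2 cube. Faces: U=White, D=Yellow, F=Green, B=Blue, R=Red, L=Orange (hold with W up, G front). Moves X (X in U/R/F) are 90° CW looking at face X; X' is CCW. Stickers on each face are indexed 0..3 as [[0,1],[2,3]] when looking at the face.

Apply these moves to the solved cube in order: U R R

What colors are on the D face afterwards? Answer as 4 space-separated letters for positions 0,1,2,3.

After move 1 (U): U=WWWW F=RRGG R=BBRR B=OOBB L=GGOO
After move 2 (R): R=RBRB U=WRWG F=RYGY D=YBYO B=WOWB
After move 3 (R): R=RRBB U=WYWY F=RBGO D=YWYW B=GORB
Query: D face = YWYW

Answer: Y W Y W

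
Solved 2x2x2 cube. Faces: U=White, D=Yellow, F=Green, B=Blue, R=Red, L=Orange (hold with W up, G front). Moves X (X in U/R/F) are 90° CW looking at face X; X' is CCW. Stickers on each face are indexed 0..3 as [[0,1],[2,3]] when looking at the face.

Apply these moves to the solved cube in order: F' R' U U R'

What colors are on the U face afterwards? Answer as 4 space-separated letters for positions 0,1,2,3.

After move 1 (F'): F=GGGG U=WWRR R=YRYR D=OOYY L=OWOW
After move 2 (R'): R=RRYY U=WBRB F=GWGR D=OGYG B=YBOB
After move 3 (U): U=RWBB F=RRGR R=YBYY B=OWOB L=GWOW
After move 4 (U): U=BRBW F=YBGR R=OWYY B=GWOB L=RROW
After move 5 (R'): R=WYOY U=BOBG F=YRGW D=OBYR B=GWGB
Query: U face = BOBG

Answer: B O B G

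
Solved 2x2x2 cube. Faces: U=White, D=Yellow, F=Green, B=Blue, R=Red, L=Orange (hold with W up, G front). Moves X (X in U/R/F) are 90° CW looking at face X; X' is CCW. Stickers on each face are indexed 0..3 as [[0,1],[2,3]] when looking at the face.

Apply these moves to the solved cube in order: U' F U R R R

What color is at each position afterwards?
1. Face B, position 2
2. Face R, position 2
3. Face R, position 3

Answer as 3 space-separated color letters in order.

After move 1 (U'): U=WWWW F=OOGG R=GGRR B=RRBB L=BBOO
After move 2 (F): F=GOGO U=WWOB R=WGWR D=RGYY L=BYOY
After move 3 (U): U=OWBW F=WGGO R=RRWR B=BYBB L=GOOY
After move 4 (R): R=WRRR U=OGBO F=WGGY D=RBYB B=WYWB
After move 5 (R): R=RWRR U=OGBY F=WBGB D=RWYW B=OYGB
After move 6 (R): R=RRRW U=OBBB F=WWGW D=RGYO B=YYGB
Query 1: B[2] = G
Query 2: R[2] = R
Query 3: R[3] = W

Answer: G R W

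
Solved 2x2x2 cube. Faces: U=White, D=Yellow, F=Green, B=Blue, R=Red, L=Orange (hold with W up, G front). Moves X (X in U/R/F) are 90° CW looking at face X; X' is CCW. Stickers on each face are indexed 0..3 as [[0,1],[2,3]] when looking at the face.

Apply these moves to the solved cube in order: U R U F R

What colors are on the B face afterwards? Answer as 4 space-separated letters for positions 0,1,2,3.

Answer: Y G W B

Derivation:
After move 1 (U): U=WWWW F=RRGG R=BBRR B=OOBB L=GGOO
After move 2 (R): R=RBRB U=WRWG F=RYGY D=YBYO B=WOWB
After move 3 (U): U=WWGR F=RBGY R=WORB B=GGWB L=RYOO
After move 4 (F): F=GRYB U=WWOY R=GORB D=RWYO L=RYOB
After move 5 (R): R=RGBO U=WROB F=GWYO D=RWYG B=YGWB
Query: B face = YGWB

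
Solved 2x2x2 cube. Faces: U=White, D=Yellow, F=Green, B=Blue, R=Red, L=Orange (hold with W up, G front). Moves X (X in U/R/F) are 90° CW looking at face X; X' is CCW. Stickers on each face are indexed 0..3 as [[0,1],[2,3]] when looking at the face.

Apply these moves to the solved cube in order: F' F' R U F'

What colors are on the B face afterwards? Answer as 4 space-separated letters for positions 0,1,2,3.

Answer: O R W B

Derivation:
After move 1 (F'): F=GGGG U=WWRR R=YRYR D=OOYY L=OWOW
After move 2 (F'): F=GGGG U=WWYY R=OROR D=WWYY L=OROR
After move 3 (R): R=OORR U=WGYG F=GWGY D=WBYB B=YBWB
After move 4 (U): U=YWGG F=OOGY R=YBRR B=ORWB L=GWOR
After move 5 (F'): F=OYOG U=YWYR R=BBWR D=WRYB L=GGOG
Query: B face = ORWB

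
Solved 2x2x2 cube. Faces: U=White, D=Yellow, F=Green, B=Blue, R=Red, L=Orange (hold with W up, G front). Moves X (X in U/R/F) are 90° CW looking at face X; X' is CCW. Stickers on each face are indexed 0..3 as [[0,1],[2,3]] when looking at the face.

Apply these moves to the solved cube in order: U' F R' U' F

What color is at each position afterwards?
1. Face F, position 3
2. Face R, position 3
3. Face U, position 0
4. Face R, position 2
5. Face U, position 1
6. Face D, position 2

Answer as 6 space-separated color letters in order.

After move 1 (U'): U=WWWW F=OOGG R=GGRR B=RRBB L=BBOO
After move 2 (F): F=GOGO U=WWOB R=WGWR D=RGYY L=BYOY
After move 3 (R'): R=GRWW U=WBOR F=GWGB D=ROYO B=YRGB
After move 4 (U'): U=BRWO F=BYGB R=GWWW B=GRGB L=YROY
After move 5 (F): F=GBBY U=BRYR R=WWOW D=WGYO L=YROO
Query 1: F[3] = Y
Query 2: R[3] = W
Query 3: U[0] = B
Query 4: R[2] = O
Query 5: U[1] = R
Query 6: D[2] = Y

Answer: Y W B O R Y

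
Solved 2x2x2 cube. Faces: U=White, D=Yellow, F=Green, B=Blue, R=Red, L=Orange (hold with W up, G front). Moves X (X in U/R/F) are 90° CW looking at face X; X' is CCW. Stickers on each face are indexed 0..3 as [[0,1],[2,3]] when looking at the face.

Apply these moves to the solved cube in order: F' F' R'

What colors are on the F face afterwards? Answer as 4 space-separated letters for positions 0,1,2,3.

After move 1 (F'): F=GGGG U=WWRR R=YRYR D=OOYY L=OWOW
After move 2 (F'): F=GGGG U=WWYY R=OROR D=WWYY L=OROR
After move 3 (R'): R=RROO U=WBYB F=GWGY D=WGYG B=YBWB
Query: F face = GWGY

Answer: G W G Y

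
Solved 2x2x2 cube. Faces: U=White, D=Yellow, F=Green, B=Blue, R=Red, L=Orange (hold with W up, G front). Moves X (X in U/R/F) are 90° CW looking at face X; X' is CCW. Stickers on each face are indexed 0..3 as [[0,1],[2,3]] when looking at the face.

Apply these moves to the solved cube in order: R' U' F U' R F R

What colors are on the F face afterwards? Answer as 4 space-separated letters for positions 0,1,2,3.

Answer: W W G W

Derivation:
After move 1 (R'): R=RRRR U=WBWB F=GWGW D=YGYG B=YBYB
After move 2 (U'): U=BBWW F=OOGW R=GWRR B=RRYB L=YBOO
After move 3 (F): F=GOWO U=BBOB R=WWWR D=RGYG L=YYOG
After move 4 (U'): U=BBBO F=YYWO R=GOWR B=WWYB L=RROG
After move 5 (R): R=WGRO U=BYBO F=YGWG D=RYYW B=OWBB
After move 6 (F): F=WYGG U=BYGR R=BGOO D=RWYW L=RROY
After move 7 (R): R=OBOG U=BYGG F=WWGW D=RBYO B=RWYB
Query: F face = WWGW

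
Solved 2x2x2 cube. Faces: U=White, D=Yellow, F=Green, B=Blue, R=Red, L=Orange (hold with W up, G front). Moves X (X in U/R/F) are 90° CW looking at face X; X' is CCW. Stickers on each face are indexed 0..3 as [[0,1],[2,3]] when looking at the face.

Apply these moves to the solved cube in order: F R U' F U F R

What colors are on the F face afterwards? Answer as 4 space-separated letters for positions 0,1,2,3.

Answer: Y W Y B

Derivation:
After move 1 (F): F=GGGG U=WWOO R=WRWR D=RRYY L=OYOY
After move 2 (R): R=WWRR U=WGOG F=GRGY D=RBYB B=OBWB
After move 3 (U'): U=GGWO F=OYGY R=GRRR B=WWWB L=OBOY
After move 4 (F): F=GOYY U=GGYB R=WROR D=RGYB L=OROB
After move 5 (U): U=YGBG F=WRYY R=WWOR B=ORWB L=GOOB
After move 6 (F): F=YWYR U=YGBO R=BWGR D=OWYB L=GROG
After move 7 (R): R=GBRW U=YWBR F=YWYB D=OWYO B=ORGB
Query: F face = YWYB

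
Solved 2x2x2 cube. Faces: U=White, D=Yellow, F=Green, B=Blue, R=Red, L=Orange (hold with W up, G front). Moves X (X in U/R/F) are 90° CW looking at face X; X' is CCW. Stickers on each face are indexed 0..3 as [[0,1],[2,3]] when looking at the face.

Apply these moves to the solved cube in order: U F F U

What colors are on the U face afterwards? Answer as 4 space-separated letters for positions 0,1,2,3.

Answer: Y W Y W

Derivation:
After move 1 (U): U=WWWW F=RRGG R=BBRR B=OOBB L=GGOO
After move 2 (F): F=GRGR U=WWOG R=WBWR D=RBYY L=GYOY
After move 3 (F): F=GGRR U=WWYY R=OBGR D=WWYY L=GROB
After move 4 (U): U=YWYW F=OBRR R=OOGR B=GRBB L=GGOB
Query: U face = YWYW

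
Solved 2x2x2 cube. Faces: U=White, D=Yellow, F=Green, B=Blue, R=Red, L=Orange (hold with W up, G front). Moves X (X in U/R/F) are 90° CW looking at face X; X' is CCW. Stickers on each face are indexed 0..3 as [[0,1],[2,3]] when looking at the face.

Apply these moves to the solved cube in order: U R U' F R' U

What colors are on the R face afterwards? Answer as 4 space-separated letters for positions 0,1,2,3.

After move 1 (U): U=WWWW F=RRGG R=BBRR B=OOBB L=GGOO
After move 2 (R): R=RBRB U=WRWG F=RYGY D=YBYO B=WOWB
After move 3 (U'): U=RGWW F=GGGY R=RYRB B=RBWB L=WOOO
After move 4 (F): F=GGYG U=RGOO R=WYWB D=RRYO L=WYOB
After move 5 (R'): R=YBWW U=RWOR F=GGYO D=RGYG B=OBRB
After move 6 (U): U=ORRW F=YBYO R=OBWW B=WYRB L=GGOB
Query: R face = OBWW

Answer: O B W W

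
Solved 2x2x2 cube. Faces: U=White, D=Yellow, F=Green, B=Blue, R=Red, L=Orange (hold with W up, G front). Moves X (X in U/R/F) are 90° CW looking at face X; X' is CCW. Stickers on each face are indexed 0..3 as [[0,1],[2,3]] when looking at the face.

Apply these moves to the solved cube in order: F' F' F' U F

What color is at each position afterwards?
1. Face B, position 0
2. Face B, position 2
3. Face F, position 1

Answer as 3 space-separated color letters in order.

After move 1 (F'): F=GGGG U=WWRR R=YRYR D=OOYY L=OWOW
After move 2 (F'): F=GGGG U=WWYY R=OROR D=WWYY L=OROR
After move 3 (F'): F=GGGG U=WWOO R=WRWR D=RRYY L=OYOY
After move 4 (U): U=OWOW F=WRGG R=BBWR B=OYBB L=GGOY
After move 5 (F): F=GWGR U=OWYG R=OBWR D=WBYY L=GROR
Query 1: B[0] = O
Query 2: B[2] = B
Query 3: F[1] = W

Answer: O B W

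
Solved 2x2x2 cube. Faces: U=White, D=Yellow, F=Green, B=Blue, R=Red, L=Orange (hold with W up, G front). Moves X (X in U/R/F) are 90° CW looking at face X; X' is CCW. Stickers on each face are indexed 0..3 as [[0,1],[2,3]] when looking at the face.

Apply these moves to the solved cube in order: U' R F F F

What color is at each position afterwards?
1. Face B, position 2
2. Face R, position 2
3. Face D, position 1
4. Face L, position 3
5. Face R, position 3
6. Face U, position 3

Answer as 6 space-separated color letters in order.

After move 1 (U'): U=WWWW F=OOGG R=GGRR B=RRBB L=BBOO
After move 2 (R): R=RGRG U=WOWG F=OYGY D=YBYR B=WRWB
After move 3 (F): F=GOYY U=WOOB R=WGGG D=RRYR L=BYOB
After move 4 (F): F=YGYO U=WOBY R=OGBG D=GWYR L=BROR
After move 5 (F): F=YYOG U=WORR R=BGYG D=BOYR L=BGOW
Query 1: B[2] = W
Query 2: R[2] = Y
Query 3: D[1] = O
Query 4: L[3] = W
Query 5: R[3] = G
Query 6: U[3] = R

Answer: W Y O W G R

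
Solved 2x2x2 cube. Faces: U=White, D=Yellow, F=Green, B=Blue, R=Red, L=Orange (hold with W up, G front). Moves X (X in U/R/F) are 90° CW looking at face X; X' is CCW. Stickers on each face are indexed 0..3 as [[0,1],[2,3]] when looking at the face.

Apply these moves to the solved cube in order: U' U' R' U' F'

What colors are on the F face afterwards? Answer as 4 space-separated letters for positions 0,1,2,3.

After move 1 (U'): U=WWWW F=OOGG R=GGRR B=RRBB L=BBOO
After move 2 (U'): U=WWWW F=BBGG R=OORR B=GGBB L=RROO
After move 3 (R'): R=OROR U=WBWG F=BWGW D=YBYG B=YGYB
After move 4 (U'): U=BGWW F=RRGW R=BWOR B=ORYB L=YGOO
After move 5 (F'): F=RWRG U=BGBO R=BWYR D=GOYG L=YWOW
Query: F face = RWRG

Answer: R W R G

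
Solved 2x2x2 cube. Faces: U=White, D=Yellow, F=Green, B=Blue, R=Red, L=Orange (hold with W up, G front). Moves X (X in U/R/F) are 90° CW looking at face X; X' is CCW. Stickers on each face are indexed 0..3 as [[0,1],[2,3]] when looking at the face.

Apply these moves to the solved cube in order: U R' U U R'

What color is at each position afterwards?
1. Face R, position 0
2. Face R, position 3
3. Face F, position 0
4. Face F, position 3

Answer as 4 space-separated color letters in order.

Answer: G B Y W

Derivation:
After move 1 (U): U=WWWW F=RRGG R=BBRR B=OOBB L=GGOO
After move 2 (R'): R=BRBR U=WBWO F=RWGW D=YRYG B=YOYB
After move 3 (U): U=WWOB F=BRGW R=YOBR B=GGYB L=RWOO
After move 4 (U): U=OWBW F=YOGW R=GGBR B=RWYB L=BROO
After move 5 (R'): R=GRGB U=OYBR F=YWGW D=YOYW B=GWRB
Query 1: R[0] = G
Query 2: R[3] = B
Query 3: F[0] = Y
Query 4: F[3] = W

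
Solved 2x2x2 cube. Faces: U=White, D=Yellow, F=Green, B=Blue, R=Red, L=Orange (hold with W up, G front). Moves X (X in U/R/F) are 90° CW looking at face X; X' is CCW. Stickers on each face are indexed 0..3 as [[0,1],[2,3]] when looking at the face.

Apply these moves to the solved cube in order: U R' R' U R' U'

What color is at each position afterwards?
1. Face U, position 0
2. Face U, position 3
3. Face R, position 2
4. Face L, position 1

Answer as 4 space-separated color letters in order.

Answer: R Y G G

Derivation:
After move 1 (U): U=WWWW F=RRGG R=BBRR B=OOBB L=GGOO
After move 2 (R'): R=BRBR U=WBWO F=RWGW D=YRYG B=YOYB
After move 3 (R'): R=RRBB U=WYWY F=RBGO D=YWYW B=GORB
After move 4 (U): U=WWYY F=RRGO R=GOBB B=GGRB L=RBOO
After move 5 (R'): R=OBGB U=WRYG F=RWGY D=YRYO B=WGWB
After move 6 (U'): U=RGWY F=RBGY R=RWGB B=OBWB L=WGOO
Query 1: U[0] = R
Query 2: U[3] = Y
Query 3: R[2] = G
Query 4: L[1] = G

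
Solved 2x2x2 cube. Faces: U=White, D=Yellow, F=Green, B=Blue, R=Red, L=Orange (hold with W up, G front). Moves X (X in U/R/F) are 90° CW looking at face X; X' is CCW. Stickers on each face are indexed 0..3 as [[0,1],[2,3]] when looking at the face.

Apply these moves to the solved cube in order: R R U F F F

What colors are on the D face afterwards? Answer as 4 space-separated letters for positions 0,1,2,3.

Answer: B O Y W

Derivation:
After move 1 (R): R=RRRR U=WGWG F=GYGY D=YBYB B=WBWB
After move 2 (R): R=RRRR U=WYWY F=GBGB D=YWYW B=GBGB
After move 3 (U): U=WWYY F=RRGB R=GBRR B=OOGB L=GBOO
After move 4 (F): F=GRBR U=WWOB R=YBYR D=RGYW L=GYOW
After move 5 (F): F=BGRR U=WWWY R=OBBR D=YYYW L=GROG
After move 6 (F): F=RBRG U=WWGR R=WBYR D=BOYW L=GYOY
Query: D face = BOYW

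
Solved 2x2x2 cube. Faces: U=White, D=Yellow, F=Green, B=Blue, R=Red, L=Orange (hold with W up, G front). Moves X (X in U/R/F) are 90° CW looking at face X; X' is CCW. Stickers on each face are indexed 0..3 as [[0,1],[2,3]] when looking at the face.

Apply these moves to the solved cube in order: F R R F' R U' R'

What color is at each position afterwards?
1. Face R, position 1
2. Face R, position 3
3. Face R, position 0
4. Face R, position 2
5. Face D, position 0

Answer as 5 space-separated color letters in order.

After move 1 (F): F=GGGG U=WWOO R=WRWR D=RRYY L=OYOY
After move 2 (R): R=WWRR U=WGOG F=GRGY D=RBYB B=OBWB
After move 3 (R): R=RWRW U=WROY F=GBGB D=RWYO B=GBGB
After move 4 (F'): F=BBGG U=WRRR R=WWRW D=YYYO L=OYOO
After move 5 (R): R=RWWW U=WBRG F=BYGO D=YGYG B=RBRB
After move 6 (U'): U=BGWR F=OYGO R=BYWW B=RWRB L=RBOO
After move 7 (R'): R=YWBW U=BRWR F=OGGR D=YYYO B=GWGB
Query 1: R[1] = W
Query 2: R[3] = W
Query 3: R[0] = Y
Query 4: R[2] = B
Query 5: D[0] = Y

Answer: W W Y B Y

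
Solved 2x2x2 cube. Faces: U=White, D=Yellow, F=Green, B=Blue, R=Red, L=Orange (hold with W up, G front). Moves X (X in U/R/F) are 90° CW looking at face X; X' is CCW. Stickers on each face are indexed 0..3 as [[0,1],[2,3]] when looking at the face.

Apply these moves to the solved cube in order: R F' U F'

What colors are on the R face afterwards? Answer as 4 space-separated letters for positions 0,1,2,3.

Answer: O B O R

Derivation:
After move 1 (R): R=RRRR U=WGWG F=GYGY D=YBYB B=WBWB
After move 2 (F'): F=YYGG U=WGRR R=BRYR D=OOYB L=OGOW
After move 3 (U): U=RWRG F=BRGG R=WBYR B=OGWB L=YYOW
After move 4 (F'): F=RGBG U=RWWY R=OBOR D=YWYB L=YGOR
Query: R face = OBOR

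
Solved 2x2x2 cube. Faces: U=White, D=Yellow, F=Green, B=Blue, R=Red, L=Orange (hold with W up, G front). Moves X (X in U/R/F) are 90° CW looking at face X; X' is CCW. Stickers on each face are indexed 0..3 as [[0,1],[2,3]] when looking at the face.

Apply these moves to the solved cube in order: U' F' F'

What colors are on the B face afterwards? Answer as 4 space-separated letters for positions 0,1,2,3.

Answer: R R B B

Derivation:
After move 1 (U'): U=WWWW F=OOGG R=GGRR B=RRBB L=BBOO
After move 2 (F'): F=OGOG U=WWGR R=YGYR D=BOYY L=BWOW
After move 3 (F'): F=GGOO U=WWYY R=OGBR D=WWYY L=BROG
Query: B face = RRBB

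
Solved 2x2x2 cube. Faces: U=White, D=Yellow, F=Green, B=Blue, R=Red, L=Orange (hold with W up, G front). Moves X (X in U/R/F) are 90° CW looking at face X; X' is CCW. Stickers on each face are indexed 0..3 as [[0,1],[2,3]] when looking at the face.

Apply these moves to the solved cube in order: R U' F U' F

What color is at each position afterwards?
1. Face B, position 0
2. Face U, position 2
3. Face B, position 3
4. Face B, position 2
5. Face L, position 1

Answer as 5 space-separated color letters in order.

After move 1 (R): R=RRRR U=WGWG F=GYGY D=YBYB B=WBWB
After move 2 (U'): U=GGWW F=OOGY R=GYRR B=RRWB L=WBOO
After move 3 (F): F=GOYO U=GGOB R=WYWR D=RGYB L=WYOB
After move 4 (U'): U=GBGO F=WYYO R=GOWR B=WYWB L=RROB
After move 5 (F): F=YWOY U=GBBR R=GOOR D=WGYB L=RROG
Query 1: B[0] = W
Query 2: U[2] = B
Query 3: B[3] = B
Query 4: B[2] = W
Query 5: L[1] = R

Answer: W B B W R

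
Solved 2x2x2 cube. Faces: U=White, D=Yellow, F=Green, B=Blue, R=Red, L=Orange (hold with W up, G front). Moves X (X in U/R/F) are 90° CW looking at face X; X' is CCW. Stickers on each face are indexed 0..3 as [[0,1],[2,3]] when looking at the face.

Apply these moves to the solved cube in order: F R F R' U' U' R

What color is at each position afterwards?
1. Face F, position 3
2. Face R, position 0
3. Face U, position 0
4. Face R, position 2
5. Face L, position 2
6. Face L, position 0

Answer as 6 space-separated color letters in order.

After move 1 (F): F=GGGG U=WWOO R=WRWR D=RRYY L=OYOY
After move 2 (R): R=WWRR U=WGOG F=GRGY D=RBYB B=OBWB
After move 3 (F): F=GGYR U=WGYY R=OWGR D=RWYB L=OROB
After move 4 (R'): R=WROG U=WWYO F=GGYY D=RGYR B=BBWB
After move 5 (U'): U=WOWY F=ORYY R=GGOG B=WRWB L=BBOB
After move 6 (U'): U=OYWW F=BBYY R=OROG B=GGWB L=WROB
After move 7 (R): R=OOGR U=OBWY F=BGYR D=RWYG B=WGYB
Query 1: F[3] = R
Query 2: R[0] = O
Query 3: U[0] = O
Query 4: R[2] = G
Query 5: L[2] = O
Query 6: L[0] = W

Answer: R O O G O W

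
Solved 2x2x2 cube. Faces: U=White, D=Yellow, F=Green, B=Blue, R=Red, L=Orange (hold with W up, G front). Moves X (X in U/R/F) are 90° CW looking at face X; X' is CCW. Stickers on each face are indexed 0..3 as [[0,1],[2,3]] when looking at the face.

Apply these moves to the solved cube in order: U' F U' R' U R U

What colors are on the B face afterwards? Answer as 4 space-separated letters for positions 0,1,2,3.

Answer: B B W B

Derivation:
After move 1 (U'): U=WWWW F=OOGG R=GGRR B=RRBB L=BBOO
After move 2 (F): F=GOGO U=WWOB R=WGWR D=RGYY L=BYOY
After move 3 (U'): U=WBWO F=BYGO R=GOWR B=WGBB L=RROY
After move 4 (R'): R=ORGW U=WBWW F=BBGO D=RYYO B=YGGB
After move 5 (U): U=WWWB F=ORGO R=YGGW B=RRGB L=BBOY
After move 6 (R): R=GYWG U=WRWO F=OYGO D=RGYR B=BRWB
After move 7 (U): U=WWOR F=GYGO R=BRWG B=BBWB L=OYOY
Query: B face = BBWB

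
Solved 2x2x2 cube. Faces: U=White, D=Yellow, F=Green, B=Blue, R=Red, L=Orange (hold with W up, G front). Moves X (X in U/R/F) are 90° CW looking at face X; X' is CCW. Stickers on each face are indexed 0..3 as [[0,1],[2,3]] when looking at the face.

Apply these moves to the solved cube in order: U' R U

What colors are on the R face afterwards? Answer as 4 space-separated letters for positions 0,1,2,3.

After move 1 (U'): U=WWWW F=OOGG R=GGRR B=RRBB L=BBOO
After move 2 (R): R=RGRG U=WOWG F=OYGY D=YBYR B=WRWB
After move 3 (U): U=WWGO F=RGGY R=WRRG B=BBWB L=OYOO
Query: R face = WRRG

Answer: W R R G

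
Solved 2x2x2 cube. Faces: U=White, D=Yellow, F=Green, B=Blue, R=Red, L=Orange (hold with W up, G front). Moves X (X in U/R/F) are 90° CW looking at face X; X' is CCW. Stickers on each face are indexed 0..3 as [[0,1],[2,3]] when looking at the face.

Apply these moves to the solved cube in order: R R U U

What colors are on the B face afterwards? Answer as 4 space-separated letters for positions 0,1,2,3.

Answer: G B G B

Derivation:
After move 1 (R): R=RRRR U=WGWG F=GYGY D=YBYB B=WBWB
After move 2 (R): R=RRRR U=WYWY F=GBGB D=YWYW B=GBGB
After move 3 (U): U=WWYY F=RRGB R=GBRR B=OOGB L=GBOO
After move 4 (U): U=YWYW F=GBGB R=OORR B=GBGB L=RROO
Query: B face = GBGB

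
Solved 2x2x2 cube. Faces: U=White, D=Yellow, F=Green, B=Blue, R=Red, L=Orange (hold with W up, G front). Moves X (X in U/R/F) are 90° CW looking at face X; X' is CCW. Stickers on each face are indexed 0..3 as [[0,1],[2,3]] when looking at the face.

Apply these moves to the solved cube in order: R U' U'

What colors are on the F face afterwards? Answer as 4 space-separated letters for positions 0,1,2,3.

After move 1 (R): R=RRRR U=WGWG F=GYGY D=YBYB B=WBWB
After move 2 (U'): U=GGWW F=OOGY R=GYRR B=RRWB L=WBOO
After move 3 (U'): U=GWGW F=WBGY R=OORR B=GYWB L=RROO
Query: F face = WBGY

Answer: W B G Y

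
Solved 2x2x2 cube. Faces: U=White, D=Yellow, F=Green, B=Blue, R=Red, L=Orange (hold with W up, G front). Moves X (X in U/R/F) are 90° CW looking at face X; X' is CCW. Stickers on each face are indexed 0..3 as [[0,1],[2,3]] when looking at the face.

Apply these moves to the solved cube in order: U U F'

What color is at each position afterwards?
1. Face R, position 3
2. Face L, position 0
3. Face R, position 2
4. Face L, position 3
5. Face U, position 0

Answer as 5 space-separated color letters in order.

After move 1 (U): U=WWWW F=RRGG R=BBRR B=OOBB L=GGOO
After move 2 (U): U=WWWW F=BBGG R=OORR B=GGBB L=RROO
After move 3 (F'): F=BGBG U=WWOR R=YOYR D=ROYY L=RWOW
Query 1: R[3] = R
Query 2: L[0] = R
Query 3: R[2] = Y
Query 4: L[3] = W
Query 5: U[0] = W

Answer: R R Y W W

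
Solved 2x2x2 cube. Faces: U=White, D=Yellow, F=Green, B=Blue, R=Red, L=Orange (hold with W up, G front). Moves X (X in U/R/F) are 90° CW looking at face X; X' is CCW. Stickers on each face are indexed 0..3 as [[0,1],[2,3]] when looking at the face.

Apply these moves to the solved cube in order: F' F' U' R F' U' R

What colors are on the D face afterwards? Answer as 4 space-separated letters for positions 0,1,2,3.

After move 1 (F'): F=GGGG U=WWRR R=YRYR D=OOYY L=OWOW
After move 2 (F'): F=GGGG U=WWYY R=OROR D=WWYY L=OROR
After move 3 (U'): U=WYWY F=ORGG R=GGOR B=ORBB L=BBOR
After move 4 (R): R=OGRG U=WRWG F=OWGY D=WBYO B=YRYB
After move 5 (F'): F=WYOG U=WROR R=BGWG D=BRYO L=BGOW
After move 6 (U'): U=RRWO F=BGOG R=WYWG B=BGYB L=YROW
After move 7 (R): R=WWGY U=RGWG F=BROO D=BYYB B=OGRB
Query: D face = BYYB

Answer: B Y Y B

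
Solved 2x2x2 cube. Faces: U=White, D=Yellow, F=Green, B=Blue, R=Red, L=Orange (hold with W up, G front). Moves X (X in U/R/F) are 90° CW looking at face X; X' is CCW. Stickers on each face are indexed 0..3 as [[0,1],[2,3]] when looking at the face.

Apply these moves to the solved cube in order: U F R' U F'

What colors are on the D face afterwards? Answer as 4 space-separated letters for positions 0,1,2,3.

Answer: W Y Y R

Derivation:
After move 1 (U): U=WWWW F=RRGG R=BBRR B=OOBB L=GGOO
After move 2 (F): F=GRGR U=WWOG R=WBWR D=RBYY L=GYOY
After move 3 (R'): R=BRWW U=WBOO F=GWGG D=RRYR B=YOBB
After move 4 (U): U=OWOB F=BRGG R=YOWW B=GYBB L=GWOY
After move 5 (F'): F=RGBG U=OWYW R=RORW D=WYYR L=GBOO
Query: D face = WYYR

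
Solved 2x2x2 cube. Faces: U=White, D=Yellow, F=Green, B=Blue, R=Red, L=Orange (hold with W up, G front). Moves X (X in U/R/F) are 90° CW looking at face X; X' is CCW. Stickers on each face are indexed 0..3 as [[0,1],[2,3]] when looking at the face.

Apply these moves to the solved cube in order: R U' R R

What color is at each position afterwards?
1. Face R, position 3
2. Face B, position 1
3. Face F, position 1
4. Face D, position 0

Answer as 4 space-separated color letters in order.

Answer: G R W Y

Derivation:
After move 1 (R): R=RRRR U=WGWG F=GYGY D=YBYB B=WBWB
After move 2 (U'): U=GGWW F=OOGY R=GYRR B=RRWB L=WBOO
After move 3 (R): R=RGRY U=GOWY F=OBGB D=YWYR B=WRGB
After move 4 (R): R=RRYG U=GBWB F=OWGR D=YGYW B=YROB
Query 1: R[3] = G
Query 2: B[1] = R
Query 3: F[1] = W
Query 4: D[0] = Y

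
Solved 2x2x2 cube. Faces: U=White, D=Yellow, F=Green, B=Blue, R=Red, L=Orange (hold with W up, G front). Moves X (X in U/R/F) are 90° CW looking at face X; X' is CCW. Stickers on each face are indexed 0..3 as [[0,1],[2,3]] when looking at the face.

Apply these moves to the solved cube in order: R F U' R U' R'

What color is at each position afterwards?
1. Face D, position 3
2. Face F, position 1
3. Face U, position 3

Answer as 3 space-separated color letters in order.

After move 1 (R): R=RRRR U=WGWG F=GYGY D=YBYB B=WBWB
After move 2 (F): F=GGYY U=WGOO R=WRGR D=RRYB L=OYOB
After move 3 (U'): U=GOWO F=OYYY R=GGGR B=WRWB L=WBOB
After move 4 (R): R=GGRG U=GYWY F=ORYB D=RWYW B=OROB
After move 5 (U'): U=YYGW F=WBYB R=ORRG B=GGOB L=OROB
After move 6 (R'): R=RGOR U=YOGG F=WYYW D=RBYB B=WGWB
Query 1: D[3] = B
Query 2: F[1] = Y
Query 3: U[3] = G

Answer: B Y G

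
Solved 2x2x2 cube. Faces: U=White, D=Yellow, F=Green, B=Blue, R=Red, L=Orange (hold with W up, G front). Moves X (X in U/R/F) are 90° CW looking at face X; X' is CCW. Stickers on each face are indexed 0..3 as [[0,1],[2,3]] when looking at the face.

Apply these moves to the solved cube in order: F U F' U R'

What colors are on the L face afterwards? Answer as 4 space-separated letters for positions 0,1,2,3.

Answer: R G O O

Derivation:
After move 1 (F): F=GGGG U=WWOO R=WRWR D=RRYY L=OYOY
After move 2 (U): U=OWOW F=WRGG R=BBWR B=OYBB L=GGOY
After move 3 (F'): F=RGWG U=OWBW R=RBRR D=GYYY L=GWOO
After move 4 (U): U=BOWW F=RBWG R=OYRR B=GWBB L=RGOO
After move 5 (R'): R=YROR U=BBWG F=ROWW D=GBYG B=YWYB
Query: L face = RGOO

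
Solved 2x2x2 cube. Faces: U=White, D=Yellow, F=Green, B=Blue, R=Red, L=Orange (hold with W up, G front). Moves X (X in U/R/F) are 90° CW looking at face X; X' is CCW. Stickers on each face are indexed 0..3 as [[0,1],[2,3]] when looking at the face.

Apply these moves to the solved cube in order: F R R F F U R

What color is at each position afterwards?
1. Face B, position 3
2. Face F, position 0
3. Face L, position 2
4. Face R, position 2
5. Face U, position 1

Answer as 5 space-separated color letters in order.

Answer: B Y O W W

Derivation:
After move 1 (F): F=GGGG U=WWOO R=WRWR D=RRYY L=OYOY
After move 2 (R): R=WWRR U=WGOG F=GRGY D=RBYB B=OBWB
After move 3 (R): R=RWRW U=WROY F=GBGB D=RWYO B=GBGB
After move 4 (F): F=GGBB U=WRYY R=OWYW D=RRYO L=OROW
After move 5 (F): F=BGBG U=WRWR R=YWYW D=YOYO L=OROR
After move 6 (U): U=WWRR F=YWBG R=GBYW B=ORGB L=BGOR
After move 7 (R): R=YGWB U=WWRG F=YOBO D=YGYO B=RRWB
Query 1: B[3] = B
Query 2: F[0] = Y
Query 3: L[2] = O
Query 4: R[2] = W
Query 5: U[1] = W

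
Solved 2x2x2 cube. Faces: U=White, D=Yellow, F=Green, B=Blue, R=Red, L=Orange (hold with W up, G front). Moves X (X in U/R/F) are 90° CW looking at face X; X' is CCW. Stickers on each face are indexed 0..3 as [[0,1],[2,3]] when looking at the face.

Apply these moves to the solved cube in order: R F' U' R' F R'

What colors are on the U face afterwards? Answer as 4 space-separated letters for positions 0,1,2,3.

After move 1 (R): R=RRRR U=WGWG F=GYGY D=YBYB B=WBWB
After move 2 (F'): F=YYGG U=WGRR R=BRYR D=OOYB L=OGOW
After move 3 (U'): U=GRWR F=OGGG R=YYYR B=BRWB L=WBOW
After move 4 (R'): R=YRYY U=GWWB F=ORGR D=OGYG B=BROB
After move 5 (F): F=GORR U=GWWB R=WRBY D=YYYG L=WOOG
After move 6 (R'): R=RYWB U=GOWB F=GWRB D=YOYR B=GRYB
Query: U face = GOWB

Answer: G O W B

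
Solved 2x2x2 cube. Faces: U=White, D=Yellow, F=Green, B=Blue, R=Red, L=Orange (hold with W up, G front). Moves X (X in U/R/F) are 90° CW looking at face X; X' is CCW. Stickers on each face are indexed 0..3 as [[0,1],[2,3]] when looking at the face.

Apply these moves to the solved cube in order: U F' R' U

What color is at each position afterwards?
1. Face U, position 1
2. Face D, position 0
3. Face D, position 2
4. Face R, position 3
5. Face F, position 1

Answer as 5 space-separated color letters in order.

After move 1 (U): U=WWWW F=RRGG R=BBRR B=OOBB L=GGOO
After move 2 (F'): F=RGRG U=WWBR R=YBYR D=GOYY L=GWOW
After move 3 (R'): R=BRYY U=WBBO F=RWRR D=GGYG B=YOOB
After move 4 (U): U=BWOB F=BRRR R=YOYY B=GWOB L=RWOW
Query 1: U[1] = W
Query 2: D[0] = G
Query 3: D[2] = Y
Query 4: R[3] = Y
Query 5: F[1] = R

Answer: W G Y Y R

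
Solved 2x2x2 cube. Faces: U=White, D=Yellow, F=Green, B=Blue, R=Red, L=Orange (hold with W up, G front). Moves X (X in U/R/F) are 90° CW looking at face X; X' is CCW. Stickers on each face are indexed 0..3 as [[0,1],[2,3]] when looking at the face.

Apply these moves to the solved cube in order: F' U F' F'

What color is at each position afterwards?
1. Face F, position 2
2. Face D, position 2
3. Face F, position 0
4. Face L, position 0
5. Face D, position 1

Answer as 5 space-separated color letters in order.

Answer: R Y G G R

Derivation:
After move 1 (F'): F=GGGG U=WWRR R=YRYR D=OOYY L=OWOW
After move 2 (U): U=RWRW F=YRGG R=BBYR B=OWBB L=GGOW
After move 3 (F'): F=RGYG U=RWBY R=OBOR D=GWYY L=GWOR
After move 4 (F'): F=GGRY U=RWOO R=WBGR D=WRYY L=GYOB
Query 1: F[2] = R
Query 2: D[2] = Y
Query 3: F[0] = G
Query 4: L[0] = G
Query 5: D[1] = R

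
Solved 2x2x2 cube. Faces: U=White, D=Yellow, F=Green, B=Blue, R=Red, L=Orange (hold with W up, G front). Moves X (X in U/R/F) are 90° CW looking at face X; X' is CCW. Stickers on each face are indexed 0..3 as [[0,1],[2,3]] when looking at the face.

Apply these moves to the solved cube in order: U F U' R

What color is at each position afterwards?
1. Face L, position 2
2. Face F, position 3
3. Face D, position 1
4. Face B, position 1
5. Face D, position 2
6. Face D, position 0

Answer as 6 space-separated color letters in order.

After move 1 (U): U=WWWW F=RRGG R=BBRR B=OOBB L=GGOO
After move 2 (F): F=GRGR U=WWOG R=WBWR D=RBYY L=GYOY
After move 3 (U'): U=WGWO F=GYGR R=GRWR B=WBBB L=OOOY
After move 4 (R): R=WGRR U=WYWR F=GBGY D=RBYW B=OBGB
Query 1: L[2] = O
Query 2: F[3] = Y
Query 3: D[1] = B
Query 4: B[1] = B
Query 5: D[2] = Y
Query 6: D[0] = R

Answer: O Y B B Y R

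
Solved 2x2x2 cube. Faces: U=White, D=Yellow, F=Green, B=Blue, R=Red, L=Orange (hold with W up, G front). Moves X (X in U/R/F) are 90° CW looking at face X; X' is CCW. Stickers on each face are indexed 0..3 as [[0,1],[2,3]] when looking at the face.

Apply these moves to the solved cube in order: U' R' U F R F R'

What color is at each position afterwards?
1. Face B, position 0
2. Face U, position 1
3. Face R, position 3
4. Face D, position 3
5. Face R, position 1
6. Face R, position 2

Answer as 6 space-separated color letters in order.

After move 1 (U'): U=WWWW F=OOGG R=GGRR B=RRBB L=BBOO
After move 2 (R'): R=GRGR U=WBWR F=OWGW D=YOYG B=YRYB
After move 3 (U): U=WWRB F=GRGW R=YRGR B=BBYB L=OWOO
After move 4 (F): F=GGWR U=WWOW R=RRBR D=GYYG L=OYOO
After move 5 (R): R=BRRR U=WGOR F=GYWG D=GYYB B=WBWB
After move 6 (F): F=WGGY U=WGOY R=ORRR D=RBYB L=OGOY
After move 7 (R'): R=RROR U=WWOW F=WGGY D=RGYY B=BBBB
Query 1: B[0] = B
Query 2: U[1] = W
Query 3: R[3] = R
Query 4: D[3] = Y
Query 5: R[1] = R
Query 6: R[2] = O

Answer: B W R Y R O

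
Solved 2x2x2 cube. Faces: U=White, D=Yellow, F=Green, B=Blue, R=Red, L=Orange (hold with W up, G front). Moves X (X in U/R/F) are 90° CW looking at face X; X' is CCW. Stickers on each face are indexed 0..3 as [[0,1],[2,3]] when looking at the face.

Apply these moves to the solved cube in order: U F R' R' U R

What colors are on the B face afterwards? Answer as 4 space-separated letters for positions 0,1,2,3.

After move 1 (U): U=WWWW F=RRGG R=BBRR B=OOBB L=GGOO
After move 2 (F): F=GRGR U=WWOG R=WBWR D=RBYY L=GYOY
After move 3 (R'): R=BRWW U=WBOO F=GWGG D=RRYR B=YOBB
After move 4 (R'): R=RWBW U=WBOY F=GBGO D=RWYG B=RORB
After move 5 (U): U=OWYB F=RWGO R=ROBW B=GYRB L=GBOY
After move 6 (R): R=BRWO U=OWYO F=RWGG D=RRYG B=BYWB
Query: B face = BYWB

Answer: B Y W B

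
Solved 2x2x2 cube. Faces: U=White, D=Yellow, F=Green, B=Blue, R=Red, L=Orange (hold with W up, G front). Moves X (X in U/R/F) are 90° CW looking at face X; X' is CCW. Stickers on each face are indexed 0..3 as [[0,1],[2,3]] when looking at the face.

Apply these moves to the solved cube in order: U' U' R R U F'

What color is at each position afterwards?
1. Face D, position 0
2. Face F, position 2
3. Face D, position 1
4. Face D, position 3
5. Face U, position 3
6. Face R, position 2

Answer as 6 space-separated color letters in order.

After move 1 (U'): U=WWWW F=OOGG R=GGRR B=RRBB L=BBOO
After move 2 (U'): U=WWWW F=BBGG R=OORR B=GGBB L=RROO
After move 3 (R): R=RORO U=WBWG F=BYGY D=YBYG B=WGWB
After move 4 (R): R=RROO U=WYWY F=BBGG D=YWYW B=GGBB
After move 5 (U): U=WWYY F=RRGG R=GGOO B=RRBB L=BBOO
After move 6 (F'): F=RGRG U=WWGO R=WGYO D=BOYW L=BYOY
Query 1: D[0] = B
Query 2: F[2] = R
Query 3: D[1] = O
Query 4: D[3] = W
Query 5: U[3] = O
Query 6: R[2] = Y

Answer: B R O W O Y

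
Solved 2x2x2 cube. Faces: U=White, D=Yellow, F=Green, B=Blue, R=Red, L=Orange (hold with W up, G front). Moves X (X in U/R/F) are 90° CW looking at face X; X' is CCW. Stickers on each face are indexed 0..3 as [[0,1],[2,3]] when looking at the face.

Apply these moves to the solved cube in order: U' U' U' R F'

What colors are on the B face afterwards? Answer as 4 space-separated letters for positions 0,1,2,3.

Answer: W O W B

Derivation:
After move 1 (U'): U=WWWW F=OOGG R=GGRR B=RRBB L=BBOO
After move 2 (U'): U=WWWW F=BBGG R=OORR B=GGBB L=RROO
After move 3 (U'): U=WWWW F=RRGG R=BBRR B=OOBB L=GGOO
After move 4 (R): R=RBRB U=WRWG F=RYGY D=YBYO B=WOWB
After move 5 (F'): F=YYRG U=WRRR R=BBYB D=GOYO L=GGOW
Query: B face = WOWB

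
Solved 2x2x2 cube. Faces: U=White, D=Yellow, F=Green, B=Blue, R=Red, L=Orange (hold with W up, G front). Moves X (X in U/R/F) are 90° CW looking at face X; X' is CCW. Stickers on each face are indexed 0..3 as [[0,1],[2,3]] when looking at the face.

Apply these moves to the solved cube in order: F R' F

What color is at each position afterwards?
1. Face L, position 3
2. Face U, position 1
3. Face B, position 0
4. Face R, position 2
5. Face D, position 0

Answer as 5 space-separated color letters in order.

Answer: G B Y B W

Derivation:
After move 1 (F): F=GGGG U=WWOO R=WRWR D=RRYY L=OYOY
After move 2 (R'): R=RRWW U=WBOB F=GWGO D=RGYG B=YBRB
After move 3 (F): F=GGOW U=WBYY R=ORBW D=WRYG L=OROG
Query 1: L[3] = G
Query 2: U[1] = B
Query 3: B[0] = Y
Query 4: R[2] = B
Query 5: D[0] = W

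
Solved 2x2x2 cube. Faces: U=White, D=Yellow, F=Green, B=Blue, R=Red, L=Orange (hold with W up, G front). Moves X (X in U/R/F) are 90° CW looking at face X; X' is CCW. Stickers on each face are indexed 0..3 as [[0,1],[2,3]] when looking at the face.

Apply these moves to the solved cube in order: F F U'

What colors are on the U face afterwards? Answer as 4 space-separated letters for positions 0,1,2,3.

Answer: W Y W Y

Derivation:
After move 1 (F): F=GGGG U=WWOO R=WRWR D=RRYY L=OYOY
After move 2 (F): F=GGGG U=WWYY R=OROR D=WWYY L=OROR
After move 3 (U'): U=WYWY F=ORGG R=GGOR B=ORBB L=BBOR
Query: U face = WYWY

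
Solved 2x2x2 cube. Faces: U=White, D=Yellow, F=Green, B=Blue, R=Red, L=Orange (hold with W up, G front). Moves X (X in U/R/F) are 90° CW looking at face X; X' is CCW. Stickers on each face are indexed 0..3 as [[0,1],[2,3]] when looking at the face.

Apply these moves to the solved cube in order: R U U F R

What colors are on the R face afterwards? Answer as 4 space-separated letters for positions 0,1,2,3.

After move 1 (R): R=RRRR U=WGWG F=GYGY D=YBYB B=WBWB
After move 2 (U): U=WWGG F=RRGY R=WBRR B=OOWB L=GYOO
After move 3 (U): U=GWGW F=WBGY R=OORR B=GYWB L=RROO
After move 4 (F): F=GWYB U=GWOR R=GOWR D=ROYB L=RYOB
After move 5 (R): R=WGRO U=GWOB F=GOYB D=RWYG B=RYWB
Query: R face = WGRO

Answer: W G R O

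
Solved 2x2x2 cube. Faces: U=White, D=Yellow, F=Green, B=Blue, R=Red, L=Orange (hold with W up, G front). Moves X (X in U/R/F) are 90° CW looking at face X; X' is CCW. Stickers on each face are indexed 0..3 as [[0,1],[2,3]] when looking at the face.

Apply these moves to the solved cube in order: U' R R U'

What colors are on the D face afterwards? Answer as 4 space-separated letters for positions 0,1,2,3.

After move 1 (U'): U=WWWW F=OOGG R=GGRR B=RRBB L=BBOO
After move 2 (R): R=RGRG U=WOWG F=OYGY D=YBYR B=WRWB
After move 3 (R): R=RRGG U=WYWY F=OBGR D=YWYW B=GROB
After move 4 (U'): U=YYWW F=BBGR R=OBGG B=RROB L=GROO
Query: D face = YWYW

Answer: Y W Y W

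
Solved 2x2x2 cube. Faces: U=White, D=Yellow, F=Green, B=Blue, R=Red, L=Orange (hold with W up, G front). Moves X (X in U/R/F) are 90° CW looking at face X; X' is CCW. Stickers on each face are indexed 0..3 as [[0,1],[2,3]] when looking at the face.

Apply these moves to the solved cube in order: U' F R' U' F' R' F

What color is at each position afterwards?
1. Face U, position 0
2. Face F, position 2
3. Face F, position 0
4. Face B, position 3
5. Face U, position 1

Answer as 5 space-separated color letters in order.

After move 1 (U'): U=WWWW F=OOGG R=GGRR B=RRBB L=BBOO
After move 2 (F): F=GOGO U=WWOB R=WGWR D=RGYY L=BYOY
After move 3 (R'): R=GRWW U=WBOR F=GWGB D=ROYO B=YRGB
After move 4 (U'): U=BRWO F=BYGB R=GWWW B=GRGB L=YROY
After move 5 (F'): F=YBBG U=BRGW R=OWRW D=RYYO L=YOOW
After move 6 (R'): R=WWOR U=BGGG F=YRBW D=RBYG B=ORYB
After move 7 (F): F=BYWR U=BGWO R=GWGR D=OWYG L=YROB
Query 1: U[0] = B
Query 2: F[2] = W
Query 3: F[0] = B
Query 4: B[3] = B
Query 5: U[1] = G

Answer: B W B B G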